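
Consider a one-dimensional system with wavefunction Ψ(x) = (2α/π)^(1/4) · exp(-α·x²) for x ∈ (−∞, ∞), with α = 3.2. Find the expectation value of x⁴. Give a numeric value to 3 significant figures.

0.0183

⟨x⁴⟩ = ∫ x⁴·|Ψ|² dx (integrals over the domain).
Gaussian moments: ∫x^(2j)·e^(−2αx²) dx = (2j−1)!!/(4α)^j · √(π/(2α)), odd powers integrate to 0; here √(π/(2α)) = 0.70062.
⟨x⁴⟩ = 0.018311.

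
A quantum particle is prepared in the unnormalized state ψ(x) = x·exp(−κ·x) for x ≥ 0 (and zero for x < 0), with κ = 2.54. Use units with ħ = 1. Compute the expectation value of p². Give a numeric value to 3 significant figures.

p² ψ = −ħ² d²ψ/dx²; ⟨p²⟩ = −ħ² ∫ ψ*·ψ'' dx / ∫|ψ|² dx.
Differentiate x·exp(−κ·x) with the product rule; every integrand then reduces to terms xʲ·e^(−2κx) on [0, ∞), with ∫₀^∞ xʲ·e^(−2κx) dx = j!/(2κ)^(j+1).
State is unnormalized: ∫|ψ|² dx = 0.015256, and ∫ψ*·(−ħ² ψ'') dx = 0.098425, so ⟨p²⟩ = 0.098425 / 0.015256.
⟨p²⟩ = 6.4516.

6.45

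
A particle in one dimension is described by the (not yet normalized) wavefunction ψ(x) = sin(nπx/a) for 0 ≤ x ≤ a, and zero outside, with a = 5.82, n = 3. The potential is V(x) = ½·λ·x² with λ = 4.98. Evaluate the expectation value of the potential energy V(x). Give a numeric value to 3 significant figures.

⟨V⟩ = ∫ V(x)·|ψ|² dx / ∫|ψ|² dx.
With sin²θ = (1 − cos2θ)/2 on 0 ≤ x ≤ a: ∫sin²(nπx/a) dx = a/2, ∫x·sin²(nπx/a) dx = a²/4, ∫x²·sin²(nπx/a) dx = a³·(1/6 − 1/(4n²π²)); higher powers xᵏ the same way, integrating xᵏ·cos(2nπx/a) by parts.
State is unnormalized: ∫|ψ|² dx = 2.9100, and ∫ψ*·V(x)·ψ dx = 80.430, so ⟨V⟩ = 80.430 / 2.9100.
⟨V⟩ = 27.639.

27.6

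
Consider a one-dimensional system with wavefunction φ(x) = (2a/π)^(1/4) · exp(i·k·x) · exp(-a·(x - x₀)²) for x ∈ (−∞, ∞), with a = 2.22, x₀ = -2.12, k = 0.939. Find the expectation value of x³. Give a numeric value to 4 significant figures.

-10.24

⟨x³⟩ = ∫ x³·|φ|² dx (integrals over the domain).
Gaussian moments (u = x − x₀): ∫u^(2j)·e^(−2au²) du = (2j−1)!!/(4a)^j · √(π/(2a)), odd powers integrate to 0; here √(π/(2a)) = 0.84117.
⟨x³⟩ = -10.244.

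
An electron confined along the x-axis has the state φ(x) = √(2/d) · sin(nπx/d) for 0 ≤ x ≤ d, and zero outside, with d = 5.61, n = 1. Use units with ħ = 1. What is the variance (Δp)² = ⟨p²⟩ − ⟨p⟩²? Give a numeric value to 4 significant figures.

0.3136

Compute ⟨p⟩ and ⟨p²⟩ separately; (Δp)² = ⟨p²⟩ − ⟨p⟩².
d/dx sin(nπx/d) = (nπ/d)·cos(nπx/d) and d²/dx² sin(nπx/d) = −(nπ/d)²·sin(nπx/d); on 0 ≤ x ≤ d, ∫sin²(nπx/d) dx = d/2 and ∫sin(nπx/d)·cos(nπx/d) dx = 0.
⟨p⟩ = 0.0000 and ⟨p²⟩ = 0.31360.
(Δp)² = 0.31360 − (0.0000)² = 0.31360.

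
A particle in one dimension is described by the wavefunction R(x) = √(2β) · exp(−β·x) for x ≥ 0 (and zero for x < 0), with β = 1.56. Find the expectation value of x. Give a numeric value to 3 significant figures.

0.321

⟨x⟩ = ∫ x·|R|² dx (integrals over the domain).
Every integrand reduces to terms xʲ·e^(−2βx) on [0, ∞); use ∫₀^∞ xʲ·e^(−2βx) dx = j!/(2β)^(j+1).
⟨x⟩ = 0.32051.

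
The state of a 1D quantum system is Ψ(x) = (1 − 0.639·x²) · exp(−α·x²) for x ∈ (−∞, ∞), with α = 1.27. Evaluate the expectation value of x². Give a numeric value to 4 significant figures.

⟨x²⟩ = ∫ x²·|Ψ|² dx / ∫|Ψ|² dx (integrals over the domain).
Expand each integrand as polynomial × e^(−2αx²) and use ∫x^(2j)·e^(−2αx²) dx = (2j−1)!!/(4α)^j · √(π/(2α)), odd powers → 0; here √(π/(2α)) = 1.1121.
State is unnormalized: ∫|Ψ|² dx = 0.88514, and ∫Ψ*·x²·Ψ dx = 0.10566, so ⟨x²⟩ = 0.10566 / 0.88514.
⟨x²⟩ = 0.11937.

0.1194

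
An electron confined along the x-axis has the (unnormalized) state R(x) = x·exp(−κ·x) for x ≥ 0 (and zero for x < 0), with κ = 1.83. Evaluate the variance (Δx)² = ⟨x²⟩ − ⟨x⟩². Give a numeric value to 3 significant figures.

0.224

Compute ⟨x⟩ and ⟨x²⟩ separately, then (Δx)² = ⟨x²⟩ − ⟨x⟩².
Every integrand reduces to terms xʲ·e^(−2κx) on [0, ∞); use ∫₀^∞ xʲ·e^(−2κx) dx = j!/(2κ)^(j+1).
Normalization: ∫|R|² dx = 0.040793.
⟨x⟩ = 0.81967 and ⟨x²⟩ = 0.89582.
(Δx)² = 0.89582 − (0.81967)² = 0.22395.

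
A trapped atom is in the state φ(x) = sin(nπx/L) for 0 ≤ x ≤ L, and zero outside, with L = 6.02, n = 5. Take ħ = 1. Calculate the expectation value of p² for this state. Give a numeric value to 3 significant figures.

6.81

p² φ = −ħ² d²φ/dx²; ⟨p²⟩ = −ħ² ∫ φ*·φ'' dx / ∫|φ|² dx.
d/dx sin(nπx/L) = (nπ/L)·cos(nπx/L) and d²/dx² sin(nπx/L) = −(nπ/L)²·sin(nπx/L); on 0 ≤ x ≤ L, ∫sin²(nπx/L) dx = L/2 and ∫sin(nπx/L)·cos(nπx/L) dx = 0.
State is unnormalized: ∫|φ|² dx = 3.0100, and ∫φ*·(−ħ² φ'') dx = 20.493, so ⟨p²⟩ = 20.493 / 3.0100.
⟨p²⟩ = 6.8084.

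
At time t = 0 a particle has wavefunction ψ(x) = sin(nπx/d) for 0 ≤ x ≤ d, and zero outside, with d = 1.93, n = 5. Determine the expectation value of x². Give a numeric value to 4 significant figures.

⟨x²⟩ = ∫ x²·|ψ|² dx / ∫|ψ|² dx (integrals over the domain).
With sin²θ = (1 − cos2θ)/2 on 0 ≤ x ≤ d: ∫sin²(nπx/d) dx = d/2, ∫x·sin²(nπx/d) dx = d²/4, ∫x²·sin²(nπx/d) dx = d³·(1/6 − 1/(4n²π²)); higher powers xᵏ the same way, integrating xᵏ·cos(2nπx/d) by parts.
State is unnormalized: ∫|ψ|² dx = 0.96500, and ∫ψ*·x²·ψ dx = 1.1909, so ⟨x²⟩ = 1.1909 / 0.96500.
⟨x²⟩ = 1.2341.

1.234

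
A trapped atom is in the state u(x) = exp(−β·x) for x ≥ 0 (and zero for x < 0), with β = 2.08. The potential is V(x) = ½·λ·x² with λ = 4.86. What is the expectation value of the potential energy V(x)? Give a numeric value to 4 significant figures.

0.2808

⟨V⟩ = ∫ V(x)·|u|² dx / ∫|u|² dx.
Every integrand reduces to terms xʲ·e^(−2βx) on [0, ∞); use ∫₀^∞ xʲ·e^(−2βx) dx = j!/(2β)^(j+1).
State is unnormalized: ∫|u|² dx = 0.24038, and ∫u*·V(x)·u dx = 0.067508, so ⟨V⟩ = 0.067508 / 0.24038.
⟨V⟩ = 0.28083.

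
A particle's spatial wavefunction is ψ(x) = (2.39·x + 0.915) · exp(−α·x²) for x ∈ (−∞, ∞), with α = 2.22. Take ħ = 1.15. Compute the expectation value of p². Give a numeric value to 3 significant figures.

5.49

p² ψ = −ħ² d²ψ/dx²; ⟨p²⟩ = −ħ² ∫ ψ*·ψ'' dx / ∫|ψ|² dx.
Expand each integrand as polynomial × e^(−2αx²) and use ∫x^(2j)·e^(−2αx²) dx = (2j−1)!!/(4α)^j · √(π/(2α)), odd powers → 0; here √(π/(2α)) = 0.84117. Differentiate with the product rule, d/dx e^(−αx²) = −2αx·e^(−αx²).
State is unnormalized: ∫|ψ|² dx = 1.2453, and ∫ψ*·(−ħ² ψ'') dx = 6.8334, so ⟨p²⟩ = 6.8334 / 1.2453.
⟨p²⟩ = 5.4872.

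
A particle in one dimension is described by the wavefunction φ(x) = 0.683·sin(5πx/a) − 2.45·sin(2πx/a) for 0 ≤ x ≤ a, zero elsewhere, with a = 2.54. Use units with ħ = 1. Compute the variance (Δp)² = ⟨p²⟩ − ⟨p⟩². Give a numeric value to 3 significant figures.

8.44

Compute ⟨p⟩ and ⟨p²⟩ separately; (Δp)² = ⟨p²⟩ − ⟨p⟩².
d²/dx² sin(jπx/a) = −(jπ/a)²·sin(jπx/a); on 0 ≤ x ≤ a, ∫sin²(jπx/a) dx = a/2 and ∫sin(jπx/a)·sin(lπx/a) dx = 0 for j ≠ l, so only diagonal terms survive in ∫|φ|² and ∫φ·φ″; ∫φ·φ′ dx = [φ²/2] between the walls = 0.
Normalization: ∫|φ|² dx = 8.2156.
⟨p⟩ = 0.0000 and ⟨p²⟩ = 8.4358.
(Δp)² = 8.4358 − (0.0000)² = 8.4358.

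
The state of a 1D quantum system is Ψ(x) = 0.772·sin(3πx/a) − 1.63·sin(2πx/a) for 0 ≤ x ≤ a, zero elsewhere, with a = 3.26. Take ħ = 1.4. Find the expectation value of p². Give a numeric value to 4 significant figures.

8.948

p² Ψ = −ħ² d²Ψ/dx²; ⟨p²⟩ = −ħ² ∫ Ψ*·Ψ'' dx / ∫|Ψ|² dx.
d²/dx² sin(jπx/a) = −(jπ/a)²·sin(jπx/a); on 0 ≤ x ≤ a, ∫sin²(jπx/a) dx = a/2 and ∫sin(jπx/a)·sin(lπx/a) dx = 0 for j ≠ l, so only diagonal terms survive in ∫|Ψ|² and ∫Ψ·Ψ″; ∫Ψ·Ψ′ dx = [Ψ²/2] between the walls = 0.
State is unnormalized: ∫|Ψ|² dx = 5.3022, and ∫Ψ*·(−ħ² Ψ'') dx = 47.446, so ⟨p²⟩ = 47.446 / 5.3022.
⟨p²⟩ = 8.9483.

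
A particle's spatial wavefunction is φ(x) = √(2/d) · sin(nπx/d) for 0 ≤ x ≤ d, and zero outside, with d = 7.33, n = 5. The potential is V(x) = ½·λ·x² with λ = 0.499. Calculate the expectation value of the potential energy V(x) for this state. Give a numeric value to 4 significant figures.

⟨V⟩ = ∫ V(x)·|φ|² dx.
With sin²θ = (1 − cos2θ)/2 on 0 ≤ x ≤ d: ∫sin²(nπx/d) dx = d/2, ∫x·sin²(nπx/d) dx = d²/4, ∫x²·sin²(nπx/d) dx = d³·(1/6 − 1/(4n²π²)); higher powers xᵏ the same way, integrating xᵏ·cos(2nπx/d) by parts.
⟨V⟩ = 4.4413.

4.441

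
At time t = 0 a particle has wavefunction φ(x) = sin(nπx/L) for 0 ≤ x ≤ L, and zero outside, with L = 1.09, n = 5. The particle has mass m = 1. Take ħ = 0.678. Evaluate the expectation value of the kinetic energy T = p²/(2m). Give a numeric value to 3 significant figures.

T = −(ħ²/2m) d²/dx², so ⟨T⟩ = −(ħ²/2m) ∫ φ*·φ'' dx / ∫|φ|² dx; with m = 1.
d/dx sin(nπx/L) = (nπ/L)·cos(nπx/L) and d²/dx² sin(nπx/L) = −(nπ/L)²·sin(nπx/L); on 0 ≤ x ≤ L, ∫sin²(nπx/L) dx = L/2 and ∫sin(nπx/L)·cos(nπx/L) dx = 0.
State is unnormalized: ∫|φ|² dx = 0.54500, and ∫φ*·(−ħ²/2m · φ'') dx = 26.014, so ⟨T⟩ = 26.014 / 0.54500.
⟨T⟩ = 47.733.

47.7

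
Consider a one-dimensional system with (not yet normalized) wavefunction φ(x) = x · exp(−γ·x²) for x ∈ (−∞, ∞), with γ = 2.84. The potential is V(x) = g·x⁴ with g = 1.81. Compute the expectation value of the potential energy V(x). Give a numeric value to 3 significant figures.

⟨V⟩ = ∫ V(x)·|φ|² dx / ∫|φ|² dx.
Expand each integrand as polynomial × e^(−2γx²) and use ∫x^(2j)·e^(−2γx²) dx = (2j−1)!!/(4γ)^j · √(π/(2γ)), odd powers → 0; here √(π/(2γ)) = 0.74371.
State is unnormalized: ∫|φ|² dx = 0.065467, and ∫φ*·V(x)·φ dx = 0.013773, so ⟨V⟩ = 0.013773 / 0.065467.
⟨V⟩ = 0.21038.

0.210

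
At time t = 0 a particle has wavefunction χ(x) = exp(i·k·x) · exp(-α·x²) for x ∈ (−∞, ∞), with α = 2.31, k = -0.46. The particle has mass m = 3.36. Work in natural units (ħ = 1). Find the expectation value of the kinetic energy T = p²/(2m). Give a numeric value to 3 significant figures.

T = −(ħ²/2m) d²/dx², so ⟨T⟩ = −(ħ²/2m) ∫ χ*·χ'' dx / ∫|χ|² dx; with m = 3.36.
Gaussian moments: ∫x^(2j)·e^(−2αx²) dx = (2j−1)!!/(4α)^j · √(π/(2α)), odd powers integrate to 0; here √(π/(2α)) = 0.82462. Derivatives: χ′ = (ik − 2αx)·χ, χ″ = ((ik − 2αx)² − 2α)·χ; the odd-in-x pieces drop out.
State is unnormalized: ∫|χ|² dx = 0.82462, and ∫χ*·(−ħ²/2m · χ'') dx = 0.30943, so ⟨T⟩ = 0.30943 / 0.82462.
⟨T⟩ = 0.37524.

0.375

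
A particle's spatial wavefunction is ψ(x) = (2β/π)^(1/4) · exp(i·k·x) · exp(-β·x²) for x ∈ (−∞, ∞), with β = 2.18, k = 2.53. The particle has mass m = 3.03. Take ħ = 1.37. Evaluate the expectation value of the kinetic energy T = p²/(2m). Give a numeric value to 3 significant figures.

T = −(ħ²/2m) d²/dx², so ⟨T⟩ = −(ħ²/2m) ∫ ψ*·ψ'' dx; with m = 3.03.
Gaussian moments: ∫x^(2j)·e^(−2βx²) dx = (2j−1)!!/(4β)^j · √(π/(2β)), odd powers integrate to 0; here √(π/(2β)) = 0.84885. Derivatives: ψ′ = (ik − 2βx)·ψ, ψ″ = ((ik − 2βx)² − 2β)·ψ; the odd-in-x pieces drop out.
⟨T⟩ = 2.6577.

2.66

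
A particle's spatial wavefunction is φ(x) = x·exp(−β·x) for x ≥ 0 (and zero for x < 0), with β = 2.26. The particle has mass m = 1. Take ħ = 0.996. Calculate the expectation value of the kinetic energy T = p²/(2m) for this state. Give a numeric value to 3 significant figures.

T = −(ħ²/2m) d²/dx², so ⟨T⟩ = −(ħ²/2m) ∫ φ*·φ'' dx / ∫|φ|² dx; with m = 1.
Differentiate x·exp(−β·x) with the product rule; every integrand then reduces to terms xʲ·e^(−2βx) on [0, ∞), with ∫₀^∞ xʲ·e^(−2βx) dx = j!/(2β)^(j+1).
State is unnormalized: ∫|φ|² dx = 0.021658, and ∫φ*·(−ħ²/2m · φ'') dx = 0.054868, so ⟨T⟩ = 0.054868 / 0.021658.
⟨T⟩ = 2.5334.

2.53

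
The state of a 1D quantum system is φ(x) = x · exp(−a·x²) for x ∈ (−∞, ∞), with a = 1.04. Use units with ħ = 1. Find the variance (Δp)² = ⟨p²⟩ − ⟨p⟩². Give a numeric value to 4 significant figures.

Compute ⟨p⟩ and ⟨p²⟩ separately; (Δp)² = ⟨p²⟩ − ⟨p⟩².
Expand each integrand as polynomial × e^(−2ax²) and use ∫x^(2j)·e^(−2ax²) dx = (2j−1)!!/(4a)^j · √(π/(2a)), odd powers → 0; here √(π/(2a)) = 1.2290. Differentiate with the product rule, d/dx e^(−ax²) = −2ax·e^(−ax²).
Normalization: ∫|φ|² dx = 0.29543.
⟨p⟩ = 0.0000 and ⟨p²⟩ = 3.1200.
(Δp)² = 3.1200 − (0.0000)² = 3.1200.

3.120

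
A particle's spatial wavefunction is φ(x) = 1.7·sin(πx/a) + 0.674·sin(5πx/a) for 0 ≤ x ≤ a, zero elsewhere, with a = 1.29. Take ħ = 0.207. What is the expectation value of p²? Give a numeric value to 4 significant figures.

1.083

p² φ = −ħ² d²φ/dx²; ⟨p²⟩ = −ħ² ∫ φ*·φ'' dx / ∫|φ|² dx.
d²/dx² sin(jπx/a) = −(jπ/a)²·sin(jπx/a); on 0 ≤ x ≤ a, ∫sin²(jπx/a) dx = a/2 and ∫sin(jπx/a)·sin(lπx/a) dx = 0 for j ≠ l, so only diagonal terms survive in ∫|φ|² and ∫φ·φ″; ∫φ·φ′ dx = [φ²/2] between the walls = 0.
State is unnormalized: ∫|φ|² dx = 2.1571, and ∫φ*·(−ħ² φ'') dx = 2.3353, so ⟨p²⟩ = 2.3353 / 2.1571.
⟨p²⟩ = 1.0826.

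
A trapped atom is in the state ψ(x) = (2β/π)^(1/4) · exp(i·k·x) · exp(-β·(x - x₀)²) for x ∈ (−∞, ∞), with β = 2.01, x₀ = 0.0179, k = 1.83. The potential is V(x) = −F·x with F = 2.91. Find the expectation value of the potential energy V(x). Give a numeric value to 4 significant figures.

-0.05209

⟨V⟩ = ∫ V(x)·|ψ|² dx.
Gaussian moments (u = x − x₀): ∫u^(2j)·e^(−2βu²) du = (2j−1)!!/(4β)^j · √(π/(2β)), odd powers integrate to 0; here √(π/(2β)) = 0.88402.
⟨V⟩ = -0.052089.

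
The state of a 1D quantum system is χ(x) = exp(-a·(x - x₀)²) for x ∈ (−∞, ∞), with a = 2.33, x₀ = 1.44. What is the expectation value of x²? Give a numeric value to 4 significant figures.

⟨x²⟩ = ∫ x²·|χ|² dx / ∫|χ|² dx (integrals over the domain).
Gaussian moments (u = x − x₀): ∫u^(2j)·e^(−2au²) du = (2j−1)!!/(4a)^j · √(π/(2a)), odd powers integrate to 0; here √(π/(2a)) = 0.82107.
State is unnormalized: ∫|χ|² dx = 0.82107, and ∫χ*·x²·χ dx = 1.7907, so ⟨x²⟩ = 1.7907 / 0.82107.
⟨x²⟩ = 2.1809.

2.181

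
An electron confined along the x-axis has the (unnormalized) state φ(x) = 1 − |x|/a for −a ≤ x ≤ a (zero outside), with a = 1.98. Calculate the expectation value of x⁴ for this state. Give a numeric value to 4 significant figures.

0.4391

⟨x⁴⟩ = ∫ x⁴·|φ|² dx / ∫|φ|² dx (integrals over the domain).
φ is even, so ∫ over [−a, a] = 2∫₀ᵃ with φ = 1 − x/a there: ∫₀ᵃ (1 − x/a)² dx = a/3, ∫₀ᵃ x²(1 − x/a)² dx = a³/30, ∫₀ᵃ x⁴(1 − x/a)² dx = a⁵/105.
State is unnormalized: ∫|φ|² dx = 1.3200, and ∫φ*·x⁴·φ dx = 0.57965, so ⟨x⁴⟩ = 0.57965 / 1.3200.
⟨x⁴⟩ = 0.43913.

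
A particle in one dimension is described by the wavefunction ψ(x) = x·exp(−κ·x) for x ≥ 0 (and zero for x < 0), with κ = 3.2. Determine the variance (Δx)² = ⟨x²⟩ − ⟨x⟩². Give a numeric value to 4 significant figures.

0.07324

Compute ⟨x⟩ and ⟨x²⟩ separately, then (Δx)² = ⟨x²⟩ − ⟨x⟩².
Every integrand reduces to terms xʲ·e^(−2κx) on [0, ∞); use ∫₀^∞ xʲ·e^(−2κx) dx = j!/(2κ)^(j+1).
Normalization: ∫|ψ|² dx = 0.0076294.
⟨x⟩ = 0.46875 and ⟨x²⟩ = 0.29297.
(Δx)² = 0.29297 − (0.46875)² = 0.073242.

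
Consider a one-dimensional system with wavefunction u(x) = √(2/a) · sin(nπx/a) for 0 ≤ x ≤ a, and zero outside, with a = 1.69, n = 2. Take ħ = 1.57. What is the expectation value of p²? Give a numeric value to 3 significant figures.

34.1

p² u = −ħ² d²u/dx²; ⟨p²⟩ = −ħ² ∫ u*·u'' dx.
d/dx sin(nπx/a) = (nπ/a)·cos(nπx/a) and d²/dx² sin(nπx/a) = −(nπ/a)²·sin(nπx/a); on 0 ≤ x ≤ a, ∫sin²(nπx/a) dx = a/2 and ∫sin(nπx/a)·cos(nπx/a) dx = 0.
⟨p²⟩ = 34.071.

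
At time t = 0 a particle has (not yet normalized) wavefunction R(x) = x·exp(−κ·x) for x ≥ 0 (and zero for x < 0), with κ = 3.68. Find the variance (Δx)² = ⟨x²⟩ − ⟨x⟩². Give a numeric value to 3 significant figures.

0.0554

Compute ⟨x⟩ and ⟨x²⟩ separately, then (Δx)² = ⟨x²⟩ − ⟨x⟩².
Every integrand reduces to terms xʲ·e^(−2κx) on [0, ∞); use ∫₀^∞ xʲ·e^(−2κx) dx = j!/(2κ)^(j+1).
Normalization: ∫|R|² dx = 0.0050165.
⟨x⟩ = 0.40761 and ⟨x²⟩ = 0.22153.
(Δx)² = 0.22153 − (0.40761)² = 0.055382.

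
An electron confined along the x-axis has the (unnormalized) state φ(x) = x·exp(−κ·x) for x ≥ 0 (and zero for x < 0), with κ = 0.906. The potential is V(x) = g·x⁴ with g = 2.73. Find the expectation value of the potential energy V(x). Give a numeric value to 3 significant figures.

91.2

⟨V⟩ = ∫ V(x)·|φ|² dx / ∫|φ|² dx.
Every integrand reduces to terms xʲ·e^(−2κx) on [0, ∞); use ∫₀^∞ xʲ·e^(−2κx) dx = j!/(2κ)^(j+1).
State is unnormalized: ∫|φ|² dx = 0.33617, and ∫φ*·V(x)·φ dx = 30.647, so ⟨V⟩ = 30.647 / 0.33617.
⟨V⟩ = 91.166.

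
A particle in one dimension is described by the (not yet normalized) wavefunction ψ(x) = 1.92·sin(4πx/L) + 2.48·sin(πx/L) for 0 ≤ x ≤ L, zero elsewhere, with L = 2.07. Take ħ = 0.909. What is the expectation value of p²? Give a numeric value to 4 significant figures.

12.60

p² ψ = −ħ² d²ψ/dx²; ⟨p²⟩ = −ħ² ∫ ψ*·ψ'' dx / ∫|ψ|² dx.
d²/dx² sin(jπx/L) = −(jπ/L)²·sin(jπx/L); on 0 ≤ x ≤ L, ∫sin²(jπx/L) dx = L/2 and ∫sin(jπx/L)·sin(lπx/L) dx = 0 for j ≠ l, so only diagonal terms survive in ∫|ψ|² and ∫ψ·ψ″; ∫ψ·ψ′ dx = [ψ²/2] between the walls = 0.
State is unnormalized: ∫|ψ|² dx = 10.181, and ∫ψ*·(−ħ² ψ'') dx = 128.30, so ⟨p²⟩ = 128.30 / 10.181.
⟨p²⟩ = 12.602.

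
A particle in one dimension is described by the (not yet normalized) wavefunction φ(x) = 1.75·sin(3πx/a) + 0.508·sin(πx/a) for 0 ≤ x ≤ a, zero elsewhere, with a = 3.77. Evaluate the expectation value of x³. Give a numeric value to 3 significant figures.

⟨x³⟩ = ∫ x³·|φ|² dx / ∫|φ|² dx (integrals over the domain).
On 0 ≤ x ≤ a (j ≠ l): ∫sin²(jπx/a) dx = a/2, ∫sin(jπx/a)·sin(lπx/a) dx = 0; diagonal moments ∫x·sin²(jπx/a) dx = a²/4, ∫x²·sin²(jπx/a) dx = a³·(1/6 − 1/(4j²π²)); cross terms ∫x·sin(jπx/a)·sin(lπx/a) dx = 0 for j + l even and −4jla²/(π²(j² − l²)²) for j + l odd, ∫x²·sin(jπx/a)·sin(lπx/a) dx = (−1)^(j+l)·4jla³/(π²(j² − l²)²); higher powers the same way via product-to-sum and parts.
State is unnormalized: ∫|φ|² dx = 6.2593, and ∫φ*·x³·φ dx = 89.490, so ⟨x³⟩ = 89.490 / 6.2593.
⟨x³⟩ = 14.297.

14.3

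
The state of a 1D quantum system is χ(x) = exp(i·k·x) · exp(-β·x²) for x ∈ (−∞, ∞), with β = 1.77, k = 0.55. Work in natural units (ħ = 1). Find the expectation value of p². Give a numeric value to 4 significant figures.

p² χ = −ħ² d²χ/dx²; ⟨p²⟩ = −ħ² ∫ χ*·χ'' dx / ∫|χ|² dx.
Gaussian moments: ∫x^(2j)·e^(−2βx²) dx = (2j−1)!!/(4β)^j · √(π/(2β)), odd powers integrate to 0; here √(π/(2β)) = 0.94205. Derivatives: χ′ = (ik − 2βx)·χ, χ″ = ((ik − 2βx)² − 2β)·χ; the odd-in-x pieces drop out.
State is unnormalized: ∫|χ|² dx = 0.94205, and ∫χ*·(−ħ² χ'') dx = 1.9524, so ⟨p²⟩ = 1.9524 / 0.94205.
⟨p²⟩ = 2.0725.

2.073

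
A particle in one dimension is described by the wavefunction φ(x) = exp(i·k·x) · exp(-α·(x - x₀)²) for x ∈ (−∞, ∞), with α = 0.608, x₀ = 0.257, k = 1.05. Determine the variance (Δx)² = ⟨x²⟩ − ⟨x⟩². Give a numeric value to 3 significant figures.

Compute ⟨x⟩ and ⟨x²⟩ separately, then (Δx)² = ⟨x²⟩ − ⟨x⟩².
Gaussian moments (u = x − x₀): ∫u^(2j)·e^(−2αu²) du = (2j−1)!!/(4α)^j · √(π/(2α)), odd powers integrate to 0; here √(π/(2α)) = 1.6073.
Normalization: ∫|φ|² dx = 1.6073.
⟨x⟩ = 0.25700 and ⟨x²⟩ = 0.47723.
(Δx)² = 0.47723 − (0.25700)² = 0.41118.

0.411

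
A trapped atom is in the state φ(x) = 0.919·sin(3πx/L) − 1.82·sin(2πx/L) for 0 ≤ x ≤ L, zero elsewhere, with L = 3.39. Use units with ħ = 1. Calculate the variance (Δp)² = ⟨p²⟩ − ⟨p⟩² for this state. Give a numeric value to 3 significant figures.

4.31

Compute ⟨p⟩ and ⟨p²⟩ separately; (Δp)² = ⟨p²⟩ − ⟨p⟩².
d²/dx² sin(jπx/L) = −(jπ/L)²·sin(jπx/L); on 0 ≤ x ≤ L, ∫sin²(jπx/L) dx = L/2 and ∫sin(jπx/L)·sin(lπx/L) dx = 0 for j ≠ l, so only diagonal terms survive in ∫|φ|² and ∫φ·φ″; ∫φ·φ′ dx = [φ²/2] between the walls = 0.
Normalization: ∫|φ|² dx = 7.0460.
⟨p⟩ = 0.0000 and ⟨p²⟩ = 4.3077.
(Δp)² = 4.3077 − (0.0000)² = 4.3077.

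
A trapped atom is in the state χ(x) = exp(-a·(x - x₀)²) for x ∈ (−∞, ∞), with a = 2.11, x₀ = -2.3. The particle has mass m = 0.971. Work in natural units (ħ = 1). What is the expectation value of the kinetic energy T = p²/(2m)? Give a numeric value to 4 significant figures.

1.087

T = −(ħ²/2m) d²/dx², so ⟨T⟩ = −(ħ²/2m) ∫ χ*·χ'' dx / ∫|χ|² dx; with m = 0.971.
Gaussian moments (u = x − x₀): ∫u^(2j)·e^(−2au²) du = (2j−1)!!/(4a)^j · √(π/(2a)), odd powers integrate to 0; here √(π/(2a)) = 0.86282. Derivatives: d/dx e^(−au²) = −2au·e^(−au²), d²/dx² e^(−au²) = (4a²u² − 2a)·e^(−au²).
State is unnormalized: ∫|χ|² dx = 0.86282, and ∫χ*·(−ħ²/2m · χ'') dx = 0.93746, so ⟨T⟩ = 0.93746 / 0.86282.
⟨T⟩ = 1.0865.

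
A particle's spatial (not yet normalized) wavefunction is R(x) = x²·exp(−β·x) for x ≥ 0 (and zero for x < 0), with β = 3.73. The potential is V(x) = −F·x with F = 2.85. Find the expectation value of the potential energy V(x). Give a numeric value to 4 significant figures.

⟨V⟩ = ∫ V(x)·|R|² dx / ∫|R|² dx.
Every integrand reduces to terms xʲ·e^(−2βx) on [0, ∞); use ∫₀^∞ xʲ·e^(−2βx) dx = j!/(2β)^(j+1).
State is unnormalized: ∫|R|² dx = 0.0010388, and ∫R*·V(x)·R dx = -0.0019842, so ⟨V⟩ = -0.0019842 / 0.0010388.
⟨V⟩ = -1.9102.

-1.910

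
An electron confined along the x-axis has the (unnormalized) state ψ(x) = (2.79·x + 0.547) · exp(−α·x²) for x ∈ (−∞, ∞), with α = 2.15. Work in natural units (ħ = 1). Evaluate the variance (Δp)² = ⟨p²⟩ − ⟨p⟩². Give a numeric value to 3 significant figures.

5.38

Compute ⟨p⟩ and ⟨p²⟩ separately; (Δp)² = ⟨p²⟩ − ⟨p⟩².
Expand each integrand as polynomial × e^(−2αx²) and use ∫x^(2j)·e^(−2αx²) dx = (2j−1)!!/(4α)^j · √(π/(2α)), odd powers → 0; here √(π/(2α)) = 0.85475. Differentiate with the product rule, d/dx e^(−αx²) = −2αx·e^(−αx²).
Normalization: ∫|ψ|² dx = 1.0294.
⟨p⟩ = 0.0000 and ⟨p²⟩ = 5.3817.
(Δp)² = 5.3817 − (0.0000)² = 5.3817.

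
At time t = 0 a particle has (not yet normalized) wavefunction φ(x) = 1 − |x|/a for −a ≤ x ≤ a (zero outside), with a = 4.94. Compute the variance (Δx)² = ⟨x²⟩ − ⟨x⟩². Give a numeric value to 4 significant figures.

2.440

Compute ⟨x⟩ and ⟨x²⟩ separately, then (Δx)² = ⟨x²⟩ − ⟨x⟩².
φ is even, so ∫ over [−a, a] = 2∫₀ᵃ with φ = 1 − x/a there: ∫₀ᵃ (1 − x/a)² dx = a/3, ∫₀ᵃ x²(1 − x/a)² dx = a³/30, ∫₀ᵃ x⁴(1 − x/a)² dx = a⁵/105.
Normalization: ∫|φ|² dx = 3.2933.
⟨x⟩ = 0.0000 and ⟨x²⟩ = 2.4404.
(Δx)² = 2.4404 − (0.0000)² = 2.4404.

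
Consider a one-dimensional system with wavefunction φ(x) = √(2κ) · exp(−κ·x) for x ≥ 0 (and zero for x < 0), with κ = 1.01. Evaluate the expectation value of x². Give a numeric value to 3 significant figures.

0.490

⟨x²⟩ = ∫ x²·|φ|² dx (integrals over the domain).
Every integrand reduces to terms xʲ·e^(−2κx) on [0, ∞); use ∫₀^∞ xʲ·e^(−2κx) dx = j!/(2κ)^(j+1).
⟨x²⟩ = 0.49015.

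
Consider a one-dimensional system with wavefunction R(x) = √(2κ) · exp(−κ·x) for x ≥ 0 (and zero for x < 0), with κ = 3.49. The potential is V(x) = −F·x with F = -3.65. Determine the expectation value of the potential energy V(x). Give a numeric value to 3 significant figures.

0.523

⟨V⟩ = ∫ V(x)·|R|² dx.
Every integrand reduces to terms xʲ·e^(−2κx) on [0, ∞); use ∫₀^∞ xʲ·e^(−2κx) dx = j!/(2κ)^(j+1).
⟨V⟩ = 0.52292.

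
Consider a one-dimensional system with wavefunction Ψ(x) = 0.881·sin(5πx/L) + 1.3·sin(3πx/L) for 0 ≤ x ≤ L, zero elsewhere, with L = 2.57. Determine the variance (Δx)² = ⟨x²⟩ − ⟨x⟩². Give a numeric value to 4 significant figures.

Compute ⟨x⟩ and ⟨x²⟩ separately, then (Δx)² = ⟨x²⟩ − ⟨x⟩².
On 0 ≤ x ≤ L (j ≠ l): ∫sin²(jπx/L) dx = L/2, ∫sin(jπx/L)·sin(lπx/L) dx = 0; diagonal moments ∫x·sin²(jπx/L) dx = L²/4, ∫x²·sin²(jπx/L) dx = L³·(1/6 − 1/(4j²π²)); cross terms ∫x·sin(jπx/L)·sin(lπx/L) dx = 0 for j + l even and −4jlL²/(π²(j² − l²)²) for j + l odd, ∫x²·sin(jπx/L)·sin(lπx/L) dx = (−1)^(j+l)·4jlL³/(π²(j² − l²)²); higher powers the same way via product-to-sum and parts.
Normalization: ∫|Ψ|² dx = 3.1690.
⟨x⟩ = 1.2850 and ⟨x²⟩ = 2.4633.
(Δx)² = 2.4633 − (1.2850)² = 0.81208.

0.8121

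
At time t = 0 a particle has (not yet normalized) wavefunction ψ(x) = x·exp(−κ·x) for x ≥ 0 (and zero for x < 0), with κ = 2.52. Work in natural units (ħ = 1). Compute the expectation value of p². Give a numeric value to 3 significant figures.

6.35

p² ψ = −ħ² d²ψ/dx²; ⟨p²⟩ = −ħ² ∫ ψ*·ψ'' dx / ∫|ψ|² dx.
Differentiate x·exp(−κ·x) with the product rule; every integrand then reduces to terms xʲ·e^(−2κx) on [0, ∞), with ∫₀^∞ xʲ·e^(−2κx) dx = j!/(2κ)^(j+1).
State is unnormalized: ∫|ψ|² dx = 0.015622, and ∫ψ*·(−ħ² ψ'') dx = 0.099206, so ⟨p²⟩ = 0.099206 / 0.015622.
⟨p²⟩ = 6.3504.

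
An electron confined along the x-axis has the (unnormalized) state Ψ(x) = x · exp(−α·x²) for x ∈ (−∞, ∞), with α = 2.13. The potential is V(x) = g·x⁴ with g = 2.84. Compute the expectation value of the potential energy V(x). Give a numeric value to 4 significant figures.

⟨V⟩ = ∫ V(x)·|Ψ|² dx / ∫|Ψ|² dx.
Expand each integrand as polynomial × e^(−2αx²) and use ∫x^(2j)·e^(−2αx²) dx = (2j−1)!!/(4α)^j · √(π/(2α)), odd powers → 0; here √(π/(2α)) = 0.85876.
State is unnormalized: ∫|Ψ|² dx = 0.10079, and ∫Ψ*·V(x)·Ψ dx = 0.059151, so ⟨V⟩ = 0.059151 / 0.10079.
⟨V⟩ = 0.58685.

0.5869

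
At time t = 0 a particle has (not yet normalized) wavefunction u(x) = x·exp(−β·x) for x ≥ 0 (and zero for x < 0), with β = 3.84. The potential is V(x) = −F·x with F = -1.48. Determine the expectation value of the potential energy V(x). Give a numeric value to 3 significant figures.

⟨V⟩ = ∫ V(x)·|u|² dx / ∫|u|² dx.
Every integrand reduces to terms xʲ·e^(−2βx) on [0, ∞); use ∫₀^∞ xʲ·e^(−2βx) dx = j!/(2β)^(j+1).
State is unnormalized: ∫|u|² dx = 0.0044152, and ∫u*·V(x)·u dx = 0.0025525, so ⟨V⟩ = 0.0025525 / 0.0044152.
⟨V⟩ = 0.57813.

0.578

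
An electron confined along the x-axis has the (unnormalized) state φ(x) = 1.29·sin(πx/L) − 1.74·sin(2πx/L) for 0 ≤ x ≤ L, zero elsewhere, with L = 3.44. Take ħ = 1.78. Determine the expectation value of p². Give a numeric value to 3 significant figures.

p² φ = −ħ² d²φ/dx²; ⟨p²⟩ = −ħ² ∫ φ*·φ'' dx / ∫|φ|² dx.
d²/dx² sin(jπx/L) = −(jπ/L)²·sin(jπx/L); on 0 ≤ x ≤ L, ∫sin²(jπx/L) dx = L/2 and ∫sin(jπx/L)·sin(lπx/L) dx = 0 for j ≠ l, so only diagonal terms survive in ∫|φ|² and ∫φ·φ″; ∫φ·φ′ dx = [φ²/2] between the walls = 0.
State is unnormalized: ∫|φ|² dx = 8.0697, and ∫φ*·(−ħ² φ'') dx = 62.608, so ⟨p²⟩ = 62.608 / 8.0697.
⟨p²⟩ = 7.7583.

7.76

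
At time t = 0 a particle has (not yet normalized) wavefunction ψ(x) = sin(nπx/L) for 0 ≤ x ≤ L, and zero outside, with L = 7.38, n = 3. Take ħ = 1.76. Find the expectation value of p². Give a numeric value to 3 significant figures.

5.05

p² ψ = −ħ² d²ψ/dx²; ⟨p²⟩ = −ħ² ∫ ψ*·ψ'' dx / ∫|ψ|² dx.
d/dx sin(nπx/L) = (nπ/L)·cos(nπx/L) and d²/dx² sin(nπx/L) = −(nπ/L)²·sin(nπx/L); on 0 ≤ x ≤ L, ∫sin²(nπx/L) dx = L/2 and ∫sin(nπx/L)·cos(nπx/L) dx = 0.
State is unnormalized: ∫|ψ|² dx = 3.6900, and ∫ψ*·(−ħ² ψ'') dx = 18.642, so ⟨p²⟩ = 18.642 / 3.6900.
⟨p²⟩ = 5.0519.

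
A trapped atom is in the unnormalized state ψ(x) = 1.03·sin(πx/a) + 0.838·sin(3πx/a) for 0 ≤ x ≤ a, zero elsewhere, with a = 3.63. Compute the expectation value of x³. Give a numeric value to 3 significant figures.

⟨x³⟩ = ∫ x³·|ψ|² dx / ∫|ψ|² dx (integrals over the domain).
On 0 ≤ x ≤ a (j ≠ l): ∫sin²(jπx/a) dx = a/2, ∫sin(jπx/a)·sin(lπx/a) dx = 0; diagonal moments ∫x·sin²(jπx/a) dx = a²/4, ∫x²·sin²(jπx/a) dx = a³·(1/6 − 1/(4j²π²)); cross terms ∫x·sin(jπx/a)·sin(lπx/a) dx = 0 for j + l even and −4jla²/(π²(j² − l²)²) for j + l odd, ∫x²·sin(jπx/a)·sin(lπx/a) dx = (−1)^(j+l)·4jla³/(π²(j² − l²)²); higher powers the same way via product-to-sum and parts.
State is unnormalized: ∫|ψ|² dx = 3.2001, and ∫ψ*·x³·ψ dx = 39.295, so ⟨x³⟩ = 39.295 / 3.2001.
⟨x³⟩ = 12.279.

12.3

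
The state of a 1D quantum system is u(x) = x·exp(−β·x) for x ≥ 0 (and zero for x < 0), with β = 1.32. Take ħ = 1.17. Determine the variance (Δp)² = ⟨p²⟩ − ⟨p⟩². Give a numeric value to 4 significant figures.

Compute ⟨p⟩ and ⟨p²⟩ separately; (Δp)² = ⟨p²⟩ − ⟨p⟩².
Differentiate x·exp(−β·x) with the product rule; every integrand then reduces to terms xʲ·e^(−2βx) on [0, ∞), with ∫₀^∞ xʲ·e^(−2βx) dx = j!/(2β)^(j+1).
Normalization: ∫|u|² dx = 0.10870.
⟨p⟩ = 0.0000 and ⟨p²⟩ = 2.3852.
(Δp)² = 2.3852 − (0.0000)² = 2.3852.

2.385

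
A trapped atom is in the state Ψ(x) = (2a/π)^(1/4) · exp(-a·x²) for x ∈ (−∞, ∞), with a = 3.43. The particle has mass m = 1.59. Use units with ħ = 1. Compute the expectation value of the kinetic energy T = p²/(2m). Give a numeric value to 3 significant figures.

T = −(ħ²/2m) d²/dx², so ⟨T⟩ = −(ħ²/2m) ∫ Ψ*·Ψ'' dx; with m = 1.59.
Gaussian moments: ∫x^(2j)·e^(−2ax²) dx = (2j−1)!!/(4a)^j · √(π/(2a)), odd powers integrate to 0; here √(π/(2a)) = 0.67673. Derivatives: d/dx e^(−ax²) = −2ax·e^(−ax²), d²/dx² e^(−ax²) = (4a²x² − 2a)·e^(−ax²).
⟨T⟩ = 1.0786.

1.08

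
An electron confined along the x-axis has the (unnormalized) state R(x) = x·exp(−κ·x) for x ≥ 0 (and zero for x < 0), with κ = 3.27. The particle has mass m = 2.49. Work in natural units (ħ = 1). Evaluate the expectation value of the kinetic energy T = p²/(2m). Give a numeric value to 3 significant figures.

T = −(ħ²/2m) d²/dx², so ⟨T⟩ = −(ħ²/2m) ∫ R*·R'' dx / ∫|R|² dx; with m = 2.49.
Differentiate x·exp(−κ·x) with the product rule; every integrand then reduces to terms xʲ·e^(−2κx) on [0, ∞), with ∫₀^∞ xʲ·e^(−2κx) dx = j!/(2κ)^(j+1).
State is unnormalized: ∫|R|² dx = 0.0071498, and ∫R*·(−ħ²/2m · R'') dx = 0.015352, so ⟨T⟩ = 0.015352 / 0.0071498.
⟨T⟩ = 2.1472.

2.15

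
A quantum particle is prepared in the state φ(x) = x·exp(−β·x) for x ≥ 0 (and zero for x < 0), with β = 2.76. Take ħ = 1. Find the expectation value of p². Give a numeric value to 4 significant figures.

7.618

p² φ = −ħ² d²φ/dx²; ⟨p²⟩ = −ħ² ∫ φ*·φ'' dx / ∫|φ|² dx.
Differentiate x·exp(−β·x) with the product rule; every integrand then reduces to terms xʲ·e^(−2βx) on [0, ∞), with ∫₀^∞ xʲ·e^(−2βx) dx = j!/(2β)^(j+1).
State is unnormalized: ∫|φ|² dx = 0.011891, and ∫φ*·(−ħ² φ'') dx = 0.090580, so ⟨p²⟩ = 0.090580 / 0.011891.
⟨p²⟩ = 7.6176.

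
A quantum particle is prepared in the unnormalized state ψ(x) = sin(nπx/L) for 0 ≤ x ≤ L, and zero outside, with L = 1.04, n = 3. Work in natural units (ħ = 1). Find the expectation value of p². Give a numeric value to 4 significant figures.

p² ψ = −ħ² d²ψ/dx²; ⟨p²⟩ = −ħ² ∫ ψ*·ψ'' dx / ∫|ψ|² dx.
d/dx sin(nπx/L) = (nπ/L)·cos(nπx/L) and d²/dx² sin(nπx/L) = −(nπ/L)²·sin(nπx/L); on 0 ≤ x ≤ L, ∫sin²(nπx/L) dx = L/2 and ∫sin(nπx/L)·cos(nπx/L) dx = 0.
State is unnormalized: ∫|ψ|² dx = 0.52000, and ∫ψ*·(−ħ² ψ'') dx = 42.705, so ⟨p²⟩ = 42.705 / 0.52000.
⟨p²⟩ = 82.125.

82.13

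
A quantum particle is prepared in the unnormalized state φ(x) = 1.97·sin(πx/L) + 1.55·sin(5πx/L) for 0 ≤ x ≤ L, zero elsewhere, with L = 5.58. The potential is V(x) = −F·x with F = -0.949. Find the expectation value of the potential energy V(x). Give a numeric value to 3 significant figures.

⟨V⟩ = ∫ V(x)·|φ|² dx / ∫|φ|² dx.
On 0 ≤ x ≤ L (j ≠ l): ∫sin²(jπx/L) dx = L/2, ∫sin(jπx/L)·sin(lπx/L) dx = 0; diagonal moments ∫x·sin²(jπx/L) dx = L²/4, ∫x²·sin²(jπx/L) dx = L³·(1/6 − 1/(4j²π²)); cross terms ∫x·sin(jπx/L)·sin(lπx/L) dx = 0 for j + l even and −4jlL²/(π²(j² − l²)²) for j + l odd, ∫x²·sin(jπx/L)·sin(lπx/L) dx = (−1)^(j+l)·4jlL³/(π²(j² − l²)²); higher powers the same way via product-to-sum and parts.
State is unnormalized: ∫|φ|² dx = 17.531, and ∫φ*·V(x)·φ dx = 46.416, so ⟨V⟩ = 46.416 / 17.531.
⟨V⟩ = 2.6477.

2.65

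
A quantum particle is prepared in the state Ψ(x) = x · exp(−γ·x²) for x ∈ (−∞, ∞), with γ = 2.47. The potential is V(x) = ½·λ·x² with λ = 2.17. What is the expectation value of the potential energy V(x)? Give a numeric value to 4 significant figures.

0.3295

⟨V⟩ = ∫ V(x)·|Ψ|² dx / ∫|Ψ|² dx.
Expand each integrand as polynomial × e^(−2γx²) and use ∫x^(2j)·e^(−2γx²) dx = (2j−1)!!/(4γ)^j · √(π/(2γ)), odd powers → 0; here √(π/(2γ)) = 0.79746.
State is unnormalized: ∫|Ψ|² dx = 0.080715, and ∫Ψ*·V(x)·Ψ dx = 0.026592, so ⟨V⟩ = 0.026592 / 0.080715.
⟨V⟩ = 0.32945.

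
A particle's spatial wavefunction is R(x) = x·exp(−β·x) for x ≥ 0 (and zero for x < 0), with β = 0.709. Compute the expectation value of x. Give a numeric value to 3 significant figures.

2.12

⟨x⟩ = ∫ x·|R|² dx / ∫|R|² dx (integrals over the domain).
Every integrand reduces to terms xʲ·e^(−2βx) on [0, ∞); use ∫₀^∞ xʲ·e^(−2βx) dx = j!/(2β)^(j+1).
State is unnormalized: ∫|R|² dx = 0.70146, and ∫R*·x·R dx = 1.4840, so ⟨x⟩ = 1.4840 / 0.70146.
⟨x⟩ = 2.1157.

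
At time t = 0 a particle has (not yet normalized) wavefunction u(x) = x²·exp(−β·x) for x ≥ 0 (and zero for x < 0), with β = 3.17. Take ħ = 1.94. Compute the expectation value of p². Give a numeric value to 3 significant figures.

12.6

p² u = −ħ² d²u/dx²; ⟨p²⟩ = −ħ² ∫ u*·u'' dx / ∫|u|² dx.
Differentiate x²·exp(−β·x) with the product rule; every integrand then reduces to terms xʲ·e^(−2βx) on [0, ∞), with ∫₀^∞ xʲ·e^(−2βx) dx = j!/(2β)^(j+1).
State is unnormalized: ∫|u|² dx = 0.0023430, and ∫u*·(−ħ² u'') dx = 0.029537, so ⟨p²⟩ = 0.029537 / 0.0023430.
⟨p²⟩ = 12.607.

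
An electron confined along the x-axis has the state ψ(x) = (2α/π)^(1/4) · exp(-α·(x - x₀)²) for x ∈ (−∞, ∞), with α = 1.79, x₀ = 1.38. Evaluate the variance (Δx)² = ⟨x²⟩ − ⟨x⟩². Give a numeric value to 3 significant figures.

0.140

Compute ⟨x⟩ and ⟨x²⟩ separately, then (Δx)² = ⟨x²⟩ − ⟨x⟩².
Gaussian moments (u = x − x₀): ∫u^(2j)·e^(−2αu²) du = (2j−1)!!/(4α)^j · √(π/(2α)), odd powers integrate to 0; here √(π/(2α)) = 0.93677.
⟨x⟩ = 1.3800 and ⟨x²⟩ = 2.0441.
(Δx)² = 2.0441 − (1.3800)² = 0.13966.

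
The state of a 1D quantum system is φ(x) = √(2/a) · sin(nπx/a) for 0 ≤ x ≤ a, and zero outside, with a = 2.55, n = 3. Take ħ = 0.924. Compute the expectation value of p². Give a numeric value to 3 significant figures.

p² φ = −ħ² d²φ/dx²; ⟨p²⟩ = −ħ² ∫ φ*·φ'' dx.
d/dx sin(nπx/a) = (nπ/a)·cos(nπx/a) and d²/dx² sin(nπx/a) = −(nπ/a)²·sin(nπx/a); on 0 ≤ x ≤ a, ∫sin²(nπx/a) dx = a/2 and ∫sin(nπx/a)·cos(nπx/a) dx = 0.
⟨p²⟩ = 11.663.

11.7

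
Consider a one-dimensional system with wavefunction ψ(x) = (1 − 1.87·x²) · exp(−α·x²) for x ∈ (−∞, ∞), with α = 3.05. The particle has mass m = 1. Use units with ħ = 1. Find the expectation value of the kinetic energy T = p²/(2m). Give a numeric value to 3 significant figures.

T = −(ħ²/2m) d²/dx², so ⟨T⟩ = −(ħ²/2m) ∫ ψ*·ψ'' dx / ∫|ψ|² dx; with m = 1.
Expand each integrand as polynomial × e^(−2αx²) and use ∫x^(2j)·e^(−2αx²) dx = (2j−1)!!/(4α)^j · √(π/(2α)), odd powers → 0; here √(π/(2α)) = 0.71765. Differentiate with the product rule, d/dx e^(−αx²) = −2αx·e^(−αx²).
State is unnormalized: ∫|ψ|² dx = 0.54823, and ∫ψ*·(−ħ²/2m · ψ'') dx = 1.6099, so ⟨T⟩ = 1.6099 / 0.54823.
⟨T⟩ = 2.9365.

2.94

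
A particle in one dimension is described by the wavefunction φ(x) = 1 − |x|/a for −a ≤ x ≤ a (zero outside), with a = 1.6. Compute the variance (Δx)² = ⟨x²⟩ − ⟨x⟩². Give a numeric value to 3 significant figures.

0.256

Compute ⟨x⟩ and ⟨x²⟩ separately, then (Δx)² = ⟨x²⟩ − ⟨x⟩².
φ is even, so ∫ over [−a, a] = 2∫₀ᵃ with φ = 1 − x/a there: ∫₀ᵃ (1 − x/a)² dx = a/3, ∫₀ᵃ x²(1 − x/a)² dx = a³/30, ∫₀ᵃ x⁴(1 − x/a)² dx = a⁵/105.
Normalization: ∫|φ|² dx = 1.0667.
⟨x⟩ = 0.0000 and ⟨x²⟩ = 0.25600.
(Δx)² = 0.25600 − (0.0000)² = 0.25600.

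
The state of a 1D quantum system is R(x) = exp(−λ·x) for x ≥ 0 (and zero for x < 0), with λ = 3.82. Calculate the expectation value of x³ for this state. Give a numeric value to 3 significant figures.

⟨x³⟩ = ∫ x³·|R|² dx / ∫|R|² dx (integrals over the domain).
Every integrand reduces to terms xʲ·e^(−2λx) on [0, ∞); use ∫₀^∞ xʲ·e^(−2λx) dx = j!/(2λ)^(j+1).
State is unnormalized: ∫|R|² dx = 0.13089, and ∫R*·x³·R dx = 0.0017611, so ⟨x³⟩ = 0.0017611 / 0.13089.
⟨x³⟩ = 0.013455.

0.0135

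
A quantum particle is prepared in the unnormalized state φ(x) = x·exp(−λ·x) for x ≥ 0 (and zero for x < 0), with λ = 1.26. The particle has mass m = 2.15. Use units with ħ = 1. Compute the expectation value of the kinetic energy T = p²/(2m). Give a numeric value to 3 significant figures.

T = −(ħ²/2m) d²/dx², so ⟨T⟩ = −(ħ²/2m) ∫ φ*·φ'' dx / ∫|φ|² dx; with m = 2.15.
Differentiate x·exp(−λ·x) with the product rule; every integrand then reduces to terms xʲ·e^(−2λx) on [0, ∞), with ∫₀^∞ xʲ·e^(−2λx) dx = j!/(2λ)^(j+1).
State is unnormalized: ∫|φ|² dx = 0.12498, and ∫φ*·(−ħ²/2m · φ'') dx = 0.046142, so ⟨T⟩ = 0.046142 / 0.12498.
⟨T⟩ = 0.36921.

0.369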